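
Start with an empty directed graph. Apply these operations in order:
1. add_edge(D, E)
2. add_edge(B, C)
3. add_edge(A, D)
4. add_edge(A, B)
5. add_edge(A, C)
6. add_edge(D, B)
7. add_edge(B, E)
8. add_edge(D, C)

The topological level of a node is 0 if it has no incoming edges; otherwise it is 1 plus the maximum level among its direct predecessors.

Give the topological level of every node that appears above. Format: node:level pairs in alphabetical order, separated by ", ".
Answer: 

Op 1: add_edge(D, E). Edges now: 1
Op 2: add_edge(B, C). Edges now: 2
Op 3: add_edge(A, D). Edges now: 3
Op 4: add_edge(A, B). Edges now: 4
Op 5: add_edge(A, C). Edges now: 5
Op 6: add_edge(D, B). Edges now: 6
Op 7: add_edge(B, E). Edges now: 7
Op 8: add_edge(D, C). Edges now: 8
Compute levels (Kahn BFS):
  sources (in-degree 0): A
  process A: level=0
    A->B: in-degree(B)=1, level(B)>=1
    A->C: in-degree(C)=2, level(C)>=1
    A->D: in-degree(D)=0, level(D)=1, enqueue
  process D: level=1
    D->B: in-degree(B)=0, level(B)=2, enqueue
    D->C: in-degree(C)=1, level(C)>=2
    D->E: in-degree(E)=1, level(E)>=2
  process B: level=2
    B->C: in-degree(C)=0, level(C)=3, enqueue
    B->E: in-degree(E)=0, level(E)=3, enqueue
  process C: level=3
  process E: level=3
All levels: A:0, B:2, C:3, D:1, E:3

Answer: A:0, B:2, C:3, D:1, E:3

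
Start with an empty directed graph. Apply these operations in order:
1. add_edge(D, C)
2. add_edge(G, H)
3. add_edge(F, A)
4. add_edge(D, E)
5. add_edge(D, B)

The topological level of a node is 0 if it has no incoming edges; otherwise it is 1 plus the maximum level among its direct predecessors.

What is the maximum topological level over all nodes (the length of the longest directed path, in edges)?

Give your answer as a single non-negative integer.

Answer: 1

Derivation:
Op 1: add_edge(D, C). Edges now: 1
Op 2: add_edge(G, H). Edges now: 2
Op 3: add_edge(F, A). Edges now: 3
Op 4: add_edge(D, E). Edges now: 4
Op 5: add_edge(D, B). Edges now: 5
Compute levels (Kahn BFS):
  sources (in-degree 0): D, F, G
  process D: level=0
    D->B: in-degree(B)=0, level(B)=1, enqueue
    D->C: in-degree(C)=0, level(C)=1, enqueue
    D->E: in-degree(E)=0, level(E)=1, enqueue
  process F: level=0
    F->A: in-degree(A)=0, level(A)=1, enqueue
  process G: level=0
    G->H: in-degree(H)=0, level(H)=1, enqueue
  process B: level=1
  process C: level=1
  process E: level=1
  process A: level=1
  process H: level=1
All levels: A:1, B:1, C:1, D:0, E:1, F:0, G:0, H:1
max level = 1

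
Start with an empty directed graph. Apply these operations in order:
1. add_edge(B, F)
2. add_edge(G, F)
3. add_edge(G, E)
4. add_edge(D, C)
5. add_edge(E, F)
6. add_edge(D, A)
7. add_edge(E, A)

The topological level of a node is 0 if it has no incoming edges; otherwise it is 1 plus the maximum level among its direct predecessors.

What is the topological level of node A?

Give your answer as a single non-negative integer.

Answer: 2

Derivation:
Op 1: add_edge(B, F). Edges now: 1
Op 2: add_edge(G, F). Edges now: 2
Op 3: add_edge(G, E). Edges now: 3
Op 4: add_edge(D, C). Edges now: 4
Op 5: add_edge(E, F). Edges now: 5
Op 6: add_edge(D, A). Edges now: 6
Op 7: add_edge(E, A). Edges now: 7
Compute levels (Kahn BFS):
  sources (in-degree 0): B, D, G
  process B: level=0
    B->F: in-degree(F)=2, level(F)>=1
  process D: level=0
    D->A: in-degree(A)=1, level(A)>=1
    D->C: in-degree(C)=0, level(C)=1, enqueue
  process G: level=0
    G->E: in-degree(E)=0, level(E)=1, enqueue
    G->F: in-degree(F)=1, level(F)>=1
  process C: level=1
  process E: level=1
    E->A: in-degree(A)=0, level(A)=2, enqueue
    E->F: in-degree(F)=0, level(F)=2, enqueue
  process A: level=2
  process F: level=2
All levels: A:2, B:0, C:1, D:0, E:1, F:2, G:0
level(A) = 2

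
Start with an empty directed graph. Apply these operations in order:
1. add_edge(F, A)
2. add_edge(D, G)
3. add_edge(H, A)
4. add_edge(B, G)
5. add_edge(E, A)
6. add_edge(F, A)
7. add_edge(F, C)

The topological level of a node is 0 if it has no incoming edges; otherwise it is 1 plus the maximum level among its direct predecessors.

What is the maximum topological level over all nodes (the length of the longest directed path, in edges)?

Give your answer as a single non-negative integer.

Answer: 1

Derivation:
Op 1: add_edge(F, A). Edges now: 1
Op 2: add_edge(D, G). Edges now: 2
Op 3: add_edge(H, A). Edges now: 3
Op 4: add_edge(B, G). Edges now: 4
Op 5: add_edge(E, A). Edges now: 5
Op 6: add_edge(F, A) (duplicate, no change). Edges now: 5
Op 7: add_edge(F, C). Edges now: 6
Compute levels (Kahn BFS):
  sources (in-degree 0): B, D, E, F, H
  process B: level=0
    B->G: in-degree(G)=1, level(G)>=1
  process D: level=0
    D->G: in-degree(G)=0, level(G)=1, enqueue
  process E: level=0
    E->A: in-degree(A)=2, level(A)>=1
  process F: level=0
    F->A: in-degree(A)=1, level(A)>=1
    F->C: in-degree(C)=0, level(C)=1, enqueue
  process H: level=0
    H->A: in-degree(A)=0, level(A)=1, enqueue
  process G: level=1
  process C: level=1
  process A: level=1
All levels: A:1, B:0, C:1, D:0, E:0, F:0, G:1, H:0
max level = 1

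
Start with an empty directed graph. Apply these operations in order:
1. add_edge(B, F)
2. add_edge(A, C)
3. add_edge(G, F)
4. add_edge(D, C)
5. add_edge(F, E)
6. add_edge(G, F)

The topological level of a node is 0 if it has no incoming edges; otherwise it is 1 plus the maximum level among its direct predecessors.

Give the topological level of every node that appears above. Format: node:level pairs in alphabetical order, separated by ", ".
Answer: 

Op 1: add_edge(B, F). Edges now: 1
Op 2: add_edge(A, C). Edges now: 2
Op 3: add_edge(G, F). Edges now: 3
Op 4: add_edge(D, C). Edges now: 4
Op 5: add_edge(F, E). Edges now: 5
Op 6: add_edge(G, F) (duplicate, no change). Edges now: 5
Compute levels (Kahn BFS):
  sources (in-degree 0): A, B, D, G
  process A: level=0
    A->C: in-degree(C)=1, level(C)>=1
  process B: level=0
    B->F: in-degree(F)=1, level(F)>=1
  process D: level=0
    D->C: in-degree(C)=0, level(C)=1, enqueue
  process G: level=0
    G->F: in-degree(F)=0, level(F)=1, enqueue
  process C: level=1
  process F: level=1
    F->E: in-degree(E)=0, level(E)=2, enqueue
  process E: level=2
All levels: A:0, B:0, C:1, D:0, E:2, F:1, G:0

Answer: A:0, B:0, C:1, D:0, E:2, F:1, G:0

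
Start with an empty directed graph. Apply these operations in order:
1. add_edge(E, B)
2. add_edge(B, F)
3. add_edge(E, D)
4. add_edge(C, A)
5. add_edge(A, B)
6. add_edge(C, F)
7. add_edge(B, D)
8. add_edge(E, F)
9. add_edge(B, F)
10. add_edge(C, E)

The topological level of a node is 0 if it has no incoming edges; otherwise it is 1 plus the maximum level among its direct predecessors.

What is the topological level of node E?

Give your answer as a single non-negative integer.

Answer: 1

Derivation:
Op 1: add_edge(E, B). Edges now: 1
Op 2: add_edge(B, F). Edges now: 2
Op 3: add_edge(E, D). Edges now: 3
Op 4: add_edge(C, A). Edges now: 4
Op 5: add_edge(A, B). Edges now: 5
Op 6: add_edge(C, F). Edges now: 6
Op 7: add_edge(B, D). Edges now: 7
Op 8: add_edge(E, F). Edges now: 8
Op 9: add_edge(B, F) (duplicate, no change). Edges now: 8
Op 10: add_edge(C, E). Edges now: 9
Compute levels (Kahn BFS):
  sources (in-degree 0): C
  process C: level=0
    C->A: in-degree(A)=0, level(A)=1, enqueue
    C->E: in-degree(E)=0, level(E)=1, enqueue
    C->F: in-degree(F)=2, level(F)>=1
  process A: level=1
    A->B: in-degree(B)=1, level(B)>=2
  process E: level=1
    E->B: in-degree(B)=0, level(B)=2, enqueue
    E->D: in-degree(D)=1, level(D)>=2
    E->F: in-degree(F)=1, level(F)>=2
  process B: level=2
    B->D: in-degree(D)=0, level(D)=3, enqueue
    B->F: in-degree(F)=0, level(F)=3, enqueue
  process D: level=3
  process F: level=3
All levels: A:1, B:2, C:0, D:3, E:1, F:3
level(E) = 1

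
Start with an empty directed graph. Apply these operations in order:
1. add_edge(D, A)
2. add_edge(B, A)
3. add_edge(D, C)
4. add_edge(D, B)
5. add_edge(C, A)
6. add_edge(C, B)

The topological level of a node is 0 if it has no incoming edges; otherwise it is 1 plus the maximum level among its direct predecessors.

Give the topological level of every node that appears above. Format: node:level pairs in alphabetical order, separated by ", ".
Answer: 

Answer: A:3, B:2, C:1, D:0

Derivation:
Op 1: add_edge(D, A). Edges now: 1
Op 2: add_edge(B, A). Edges now: 2
Op 3: add_edge(D, C). Edges now: 3
Op 4: add_edge(D, B). Edges now: 4
Op 5: add_edge(C, A). Edges now: 5
Op 6: add_edge(C, B). Edges now: 6
Compute levels (Kahn BFS):
  sources (in-degree 0): D
  process D: level=0
    D->A: in-degree(A)=2, level(A)>=1
    D->B: in-degree(B)=1, level(B)>=1
    D->C: in-degree(C)=0, level(C)=1, enqueue
  process C: level=1
    C->A: in-degree(A)=1, level(A)>=2
    C->B: in-degree(B)=0, level(B)=2, enqueue
  process B: level=2
    B->A: in-degree(A)=0, level(A)=3, enqueue
  process A: level=3
All levels: A:3, B:2, C:1, D:0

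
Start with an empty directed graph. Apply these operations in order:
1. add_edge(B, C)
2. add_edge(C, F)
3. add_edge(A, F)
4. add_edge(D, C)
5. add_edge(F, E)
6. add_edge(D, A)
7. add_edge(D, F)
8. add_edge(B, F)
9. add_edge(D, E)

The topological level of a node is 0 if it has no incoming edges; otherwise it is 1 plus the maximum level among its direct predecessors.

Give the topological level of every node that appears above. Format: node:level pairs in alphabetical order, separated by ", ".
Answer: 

Op 1: add_edge(B, C). Edges now: 1
Op 2: add_edge(C, F). Edges now: 2
Op 3: add_edge(A, F). Edges now: 3
Op 4: add_edge(D, C). Edges now: 4
Op 5: add_edge(F, E). Edges now: 5
Op 6: add_edge(D, A). Edges now: 6
Op 7: add_edge(D, F). Edges now: 7
Op 8: add_edge(B, F). Edges now: 8
Op 9: add_edge(D, E). Edges now: 9
Compute levels (Kahn BFS):
  sources (in-degree 0): B, D
  process B: level=0
    B->C: in-degree(C)=1, level(C)>=1
    B->F: in-degree(F)=3, level(F)>=1
  process D: level=0
    D->A: in-degree(A)=0, level(A)=1, enqueue
    D->C: in-degree(C)=0, level(C)=1, enqueue
    D->E: in-degree(E)=1, level(E)>=1
    D->F: in-degree(F)=2, level(F)>=1
  process A: level=1
    A->F: in-degree(F)=1, level(F)>=2
  process C: level=1
    C->F: in-degree(F)=0, level(F)=2, enqueue
  process F: level=2
    F->E: in-degree(E)=0, level(E)=3, enqueue
  process E: level=3
All levels: A:1, B:0, C:1, D:0, E:3, F:2

Answer: A:1, B:0, C:1, D:0, E:3, F:2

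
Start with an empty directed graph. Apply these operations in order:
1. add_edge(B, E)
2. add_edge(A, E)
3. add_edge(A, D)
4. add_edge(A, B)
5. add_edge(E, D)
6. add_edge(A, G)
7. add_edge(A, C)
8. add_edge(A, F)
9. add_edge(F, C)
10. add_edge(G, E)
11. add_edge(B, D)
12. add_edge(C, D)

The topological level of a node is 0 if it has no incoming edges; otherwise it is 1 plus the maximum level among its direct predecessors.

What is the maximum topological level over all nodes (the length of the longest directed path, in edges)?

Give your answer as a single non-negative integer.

Op 1: add_edge(B, E). Edges now: 1
Op 2: add_edge(A, E). Edges now: 2
Op 3: add_edge(A, D). Edges now: 3
Op 4: add_edge(A, B). Edges now: 4
Op 5: add_edge(E, D). Edges now: 5
Op 6: add_edge(A, G). Edges now: 6
Op 7: add_edge(A, C). Edges now: 7
Op 8: add_edge(A, F). Edges now: 8
Op 9: add_edge(F, C). Edges now: 9
Op 10: add_edge(G, E). Edges now: 10
Op 11: add_edge(B, D). Edges now: 11
Op 12: add_edge(C, D). Edges now: 12
Compute levels (Kahn BFS):
  sources (in-degree 0): A
  process A: level=0
    A->B: in-degree(B)=0, level(B)=1, enqueue
    A->C: in-degree(C)=1, level(C)>=1
    A->D: in-degree(D)=3, level(D)>=1
    A->E: in-degree(E)=2, level(E)>=1
    A->F: in-degree(F)=0, level(F)=1, enqueue
    A->G: in-degree(G)=0, level(G)=1, enqueue
  process B: level=1
    B->D: in-degree(D)=2, level(D)>=2
    B->E: in-degree(E)=1, level(E)>=2
  process F: level=1
    F->C: in-degree(C)=0, level(C)=2, enqueue
  process G: level=1
    G->E: in-degree(E)=0, level(E)=2, enqueue
  process C: level=2
    C->D: in-degree(D)=1, level(D)>=3
  process E: level=2
    E->D: in-degree(D)=0, level(D)=3, enqueue
  process D: level=3
All levels: A:0, B:1, C:2, D:3, E:2, F:1, G:1
max level = 3

Answer: 3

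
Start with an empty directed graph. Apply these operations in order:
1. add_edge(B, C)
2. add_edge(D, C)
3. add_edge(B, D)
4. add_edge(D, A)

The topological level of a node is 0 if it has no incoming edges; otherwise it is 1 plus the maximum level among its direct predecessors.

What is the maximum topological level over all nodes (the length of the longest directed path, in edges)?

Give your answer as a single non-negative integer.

Op 1: add_edge(B, C). Edges now: 1
Op 2: add_edge(D, C). Edges now: 2
Op 3: add_edge(B, D). Edges now: 3
Op 4: add_edge(D, A). Edges now: 4
Compute levels (Kahn BFS):
  sources (in-degree 0): B
  process B: level=0
    B->C: in-degree(C)=1, level(C)>=1
    B->D: in-degree(D)=0, level(D)=1, enqueue
  process D: level=1
    D->A: in-degree(A)=0, level(A)=2, enqueue
    D->C: in-degree(C)=0, level(C)=2, enqueue
  process A: level=2
  process C: level=2
All levels: A:2, B:0, C:2, D:1
max level = 2

Answer: 2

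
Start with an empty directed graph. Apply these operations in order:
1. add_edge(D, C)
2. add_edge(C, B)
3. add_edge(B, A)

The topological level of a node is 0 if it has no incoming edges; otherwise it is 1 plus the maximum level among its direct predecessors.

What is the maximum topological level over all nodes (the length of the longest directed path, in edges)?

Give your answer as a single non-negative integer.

Answer: 3

Derivation:
Op 1: add_edge(D, C). Edges now: 1
Op 2: add_edge(C, B). Edges now: 2
Op 3: add_edge(B, A). Edges now: 3
Compute levels (Kahn BFS):
  sources (in-degree 0): D
  process D: level=0
    D->C: in-degree(C)=0, level(C)=1, enqueue
  process C: level=1
    C->B: in-degree(B)=0, level(B)=2, enqueue
  process B: level=2
    B->A: in-degree(A)=0, level(A)=3, enqueue
  process A: level=3
All levels: A:3, B:2, C:1, D:0
max level = 3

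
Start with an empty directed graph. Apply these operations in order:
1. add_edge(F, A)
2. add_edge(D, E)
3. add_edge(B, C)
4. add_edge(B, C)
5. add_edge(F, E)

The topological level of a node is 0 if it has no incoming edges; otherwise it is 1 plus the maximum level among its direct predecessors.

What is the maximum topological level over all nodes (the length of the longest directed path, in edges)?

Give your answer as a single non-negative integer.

Op 1: add_edge(F, A). Edges now: 1
Op 2: add_edge(D, E). Edges now: 2
Op 3: add_edge(B, C). Edges now: 3
Op 4: add_edge(B, C) (duplicate, no change). Edges now: 3
Op 5: add_edge(F, E). Edges now: 4
Compute levels (Kahn BFS):
  sources (in-degree 0): B, D, F
  process B: level=0
    B->C: in-degree(C)=0, level(C)=1, enqueue
  process D: level=0
    D->E: in-degree(E)=1, level(E)>=1
  process F: level=0
    F->A: in-degree(A)=0, level(A)=1, enqueue
    F->E: in-degree(E)=0, level(E)=1, enqueue
  process C: level=1
  process A: level=1
  process E: level=1
All levels: A:1, B:0, C:1, D:0, E:1, F:0
max level = 1

Answer: 1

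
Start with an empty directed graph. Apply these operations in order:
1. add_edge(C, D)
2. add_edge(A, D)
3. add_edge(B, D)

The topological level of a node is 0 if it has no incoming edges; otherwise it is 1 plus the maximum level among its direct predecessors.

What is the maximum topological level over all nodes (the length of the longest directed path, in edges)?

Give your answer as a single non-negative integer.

Answer: 1

Derivation:
Op 1: add_edge(C, D). Edges now: 1
Op 2: add_edge(A, D). Edges now: 2
Op 3: add_edge(B, D). Edges now: 3
Compute levels (Kahn BFS):
  sources (in-degree 0): A, B, C
  process A: level=0
    A->D: in-degree(D)=2, level(D)>=1
  process B: level=0
    B->D: in-degree(D)=1, level(D)>=1
  process C: level=0
    C->D: in-degree(D)=0, level(D)=1, enqueue
  process D: level=1
All levels: A:0, B:0, C:0, D:1
max level = 1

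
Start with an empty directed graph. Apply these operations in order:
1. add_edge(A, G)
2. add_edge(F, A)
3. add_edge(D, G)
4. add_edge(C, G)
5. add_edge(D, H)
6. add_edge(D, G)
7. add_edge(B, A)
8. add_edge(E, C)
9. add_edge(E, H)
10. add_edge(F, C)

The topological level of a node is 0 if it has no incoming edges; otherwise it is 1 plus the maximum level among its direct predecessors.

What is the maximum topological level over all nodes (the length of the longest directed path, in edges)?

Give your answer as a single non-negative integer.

Op 1: add_edge(A, G). Edges now: 1
Op 2: add_edge(F, A). Edges now: 2
Op 3: add_edge(D, G). Edges now: 3
Op 4: add_edge(C, G). Edges now: 4
Op 5: add_edge(D, H). Edges now: 5
Op 6: add_edge(D, G) (duplicate, no change). Edges now: 5
Op 7: add_edge(B, A). Edges now: 6
Op 8: add_edge(E, C). Edges now: 7
Op 9: add_edge(E, H). Edges now: 8
Op 10: add_edge(F, C). Edges now: 9
Compute levels (Kahn BFS):
  sources (in-degree 0): B, D, E, F
  process B: level=0
    B->A: in-degree(A)=1, level(A)>=1
  process D: level=0
    D->G: in-degree(G)=2, level(G)>=1
    D->H: in-degree(H)=1, level(H)>=1
  process E: level=0
    E->C: in-degree(C)=1, level(C)>=1
    E->H: in-degree(H)=0, level(H)=1, enqueue
  process F: level=0
    F->A: in-degree(A)=0, level(A)=1, enqueue
    F->C: in-degree(C)=0, level(C)=1, enqueue
  process H: level=1
  process A: level=1
    A->G: in-degree(G)=1, level(G)>=2
  process C: level=1
    C->G: in-degree(G)=0, level(G)=2, enqueue
  process G: level=2
All levels: A:1, B:0, C:1, D:0, E:0, F:0, G:2, H:1
max level = 2

Answer: 2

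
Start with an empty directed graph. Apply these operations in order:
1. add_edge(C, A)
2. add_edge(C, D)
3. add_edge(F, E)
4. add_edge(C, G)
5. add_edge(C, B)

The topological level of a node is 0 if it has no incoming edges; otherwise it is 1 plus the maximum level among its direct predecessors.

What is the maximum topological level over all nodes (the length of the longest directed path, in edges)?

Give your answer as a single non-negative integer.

Op 1: add_edge(C, A). Edges now: 1
Op 2: add_edge(C, D). Edges now: 2
Op 3: add_edge(F, E). Edges now: 3
Op 4: add_edge(C, G). Edges now: 4
Op 5: add_edge(C, B). Edges now: 5
Compute levels (Kahn BFS):
  sources (in-degree 0): C, F
  process C: level=0
    C->A: in-degree(A)=0, level(A)=1, enqueue
    C->B: in-degree(B)=0, level(B)=1, enqueue
    C->D: in-degree(D)=0, level(D)=1, enqueue
    C->G: in-degree(G)=0, level(G)=1, enqueue
  process F: level=0
    F->E: in-degree(E)=0, level(E)=1, enqueue
  process A: level=1
  process B: level=1
  process D: level=1
  process G: level=1
  process E: level=1
All levels: A:1, B:1, C:0, D:1, E:1, F:0, G:1
max level = 1

Answer: 1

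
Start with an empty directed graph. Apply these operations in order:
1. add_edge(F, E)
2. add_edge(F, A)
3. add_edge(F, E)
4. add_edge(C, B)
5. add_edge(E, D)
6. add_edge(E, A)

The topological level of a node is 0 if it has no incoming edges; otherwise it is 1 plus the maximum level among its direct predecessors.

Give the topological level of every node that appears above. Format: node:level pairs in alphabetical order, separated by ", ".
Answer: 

Op 1: add_edge(F, E). Edges now: 1
Op 2: add_edge(F, A). Edges now: 2
Op 3: add_edge(F, E) (duplicate, no change). Edges now: 2
Op 4: add_edge(C, B). Edges now: 3
Op 5: add_edge(E, D). Edges now: 4
Op 6: add_edge(E, A). Edges now: 5
Compute levels (Kahn BFS):
  sources (in-degree 0): C, F
  process C: level=0
    C->B: in-degree(B)=0, level(B)=1, enqueue
  process F: level=0
    F->A: in-degree(A)=1, level(A)>=1
    F->E: in-degree(E)=0, level(E)=1, enqueue
  process B: level=1
  process E: level=1
    E->A: in-degree(A)=0, level(A)=2, enqueue
    E->D: in-degree(D)=0, level(D)=2, enqueue
  process A: level=2
  process D: level=2
All levels: A:2, B:1, C:0, D:2, E:1, F:0

Answer: A:2, B:1, C:0, D:2, E:1, F:0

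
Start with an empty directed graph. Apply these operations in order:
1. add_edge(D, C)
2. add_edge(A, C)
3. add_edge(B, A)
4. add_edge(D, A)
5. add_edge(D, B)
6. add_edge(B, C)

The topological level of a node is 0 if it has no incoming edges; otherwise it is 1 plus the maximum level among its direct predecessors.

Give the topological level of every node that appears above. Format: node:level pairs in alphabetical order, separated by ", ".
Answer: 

Op 1: add_edge(D, C). Edges now: 1
Op 2: add_edge(A, C). Edges now: 2
Op 3: add_edge(B, A). Edges now: 3
Op 4: add_edge(D, A). Edges now: 4
Op 5: add_edge(D, B). Edges now: 5
Op 6: add_edge(B, C). Edges now: 6
Compute levels (Kahn BFS):
  sources (in-degree 0): D
  process D: level=0
    D->A: in-degree(A)=1, level(A)>=1
    D->B: in-degree(B)=0, level(B)=1, enqueue
    D->C: in-degree(C)=2, level(C)>=1
  process B: level=1
    B->A: in-degree(A)=0, level(A)=2, enqueue
    B->C: in-degree(C)=1, level(C)>=2
  process A: level=2
    A->C: in-degree(C)=0, level(C)=3, enqueue
  process C: level=3
All levels: A:2, B:1, C:3, D:0

Answer: A:2, B:1, C:3, D:0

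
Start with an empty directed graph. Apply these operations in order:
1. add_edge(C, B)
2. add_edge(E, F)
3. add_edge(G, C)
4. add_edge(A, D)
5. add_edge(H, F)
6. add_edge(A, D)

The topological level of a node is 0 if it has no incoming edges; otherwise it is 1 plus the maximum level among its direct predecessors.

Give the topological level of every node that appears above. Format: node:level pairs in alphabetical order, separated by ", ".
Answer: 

Answer: A:0, B:2, C:1, D:1, E:0, F:1, G:0, H:0

Derivation:
Op 1: add_edge(C, B). Edges now: 1
Op 2: add_edge(E, F). Edges now: 2
Op 3: add_edge(G, C). Edges now: 3
Op 4: add_edge(A, D). Edges now: 4
Op 5: add_edge(H, F). Edges now: 5
Op 6: add_edge(A, D) (duplicate, no change). Edges now: 5
Compute levels (Kahn BFS):
  sources (in-degree 0): A, E, G, H
  process A: level=0
    A->D: in-degree(D)=0, level(D)=1, enqueue
  process E: level=0
    E->F: in-degree(F)=1, level(F)>=1
  process G: level=0
    G->C: in-degree(C)=0, level(C)=1, enqueue
  process H: level=0
    H->F: in-degree(F)=0, level(F)=1, enqueue
  process D: level=1
  process C: level=1
    C->B: in-degree(B)=0, level(B)=2, enqueue
  process F: level=1
  process B: level=2
All levels: A:0, B:2, C:1, D:1, E:0, F:1, G:0, H:0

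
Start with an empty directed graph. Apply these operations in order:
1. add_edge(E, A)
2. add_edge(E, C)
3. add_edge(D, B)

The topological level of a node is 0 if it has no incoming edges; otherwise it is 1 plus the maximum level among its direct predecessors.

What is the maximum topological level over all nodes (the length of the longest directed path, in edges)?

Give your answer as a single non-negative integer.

Op 1: add_edge(E, A). Edges now: 1
Op 2: add_edge(E, C). Edges now: 2
Op 3: add_edge(D, B). Edges now: 3
Compute levels (Kahn BFS):
  sources (in-degree 0): D, E
  process D: level=0
    D->B: in-degree(B)=0, level(B)=1, enqueue
  process E: level=0
    E->A: in-degree(A)=0, level(A)=1, enqueue
    E->C: in-degree(C)=0, level(C)=1, enqueue
  process B: level=1
  process A: level=1
  process C: level=1
All levels: A:1, B:1, C:1, D:0, E:0
max level = 1

Answer: 1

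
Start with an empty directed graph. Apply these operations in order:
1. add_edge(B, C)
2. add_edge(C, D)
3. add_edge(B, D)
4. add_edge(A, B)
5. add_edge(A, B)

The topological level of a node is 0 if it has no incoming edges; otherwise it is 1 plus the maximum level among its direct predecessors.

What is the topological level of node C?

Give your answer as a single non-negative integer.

Answer: 2

Derivation:
Op 1: add_edge(B, C). Edges now: 1
Op 2: add_edge(C, D). Edges now: 2
Op 3: add_edge(B, D). Edges now: 3
Op 4: add_edge(A, B). Edges now: 4
Op 5: add_edge(A, B) (duplicate, no change). Edges now: 4
Compute levels (Kahn BFS):
  sources (in-degree 0): A
  process A: level=0
    A->B: in-degree(B)=0, level(B)=1, enqueue
  process B: level=1
    B->C: in-degree(C)=0, level(C)=2, enqueue
    B->D: in-degree(D)=1, level(D)>=2
  process C: level=2
    C->D: in-degree(D)=0, level(D)=3, enqueue
  process D: level=3
All levels: A:0, B:1, C:2, D:3
level(C) = 2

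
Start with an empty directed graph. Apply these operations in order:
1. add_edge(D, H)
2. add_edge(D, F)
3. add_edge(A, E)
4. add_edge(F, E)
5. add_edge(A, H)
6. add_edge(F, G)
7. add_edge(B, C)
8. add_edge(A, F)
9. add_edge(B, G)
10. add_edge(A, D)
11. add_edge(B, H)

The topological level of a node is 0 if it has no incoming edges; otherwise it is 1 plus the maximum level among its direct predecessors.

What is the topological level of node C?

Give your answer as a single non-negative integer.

Op 1: add_edge(D, H). Edges now: 1
Op 2: add_edge(D, F). Edges now: 2
Op 3: add_edge(A, E). Edges now: 3
Op 4: add_edge(F, E). Edges now: 4
Op 5: add_edge(A, H). Edges now: 5
Op 6: add_edge(F, G). Edges now: 6
Op 7: add_edge(B, C). Edges now: 7
Op 8: add_edge(A, F). Edges now: 8
Op 9: add_edge(B, G). Edges now: 9
Op 10: add_edge(A, D). Edges now: 10
Op 11: add_edge(B, H). Edges now: 11
Compute levels (Kahn BFS):
  sources (in-degree 0): A, B
  process A: level=0
    A->D: in-degree(D)=0, level(D)=1, enqueue
    A->E: in-degree(E)=1, level(E)>=1
    A->F: in-degree(F)=1, level(F)>=1
    A->H: in-degree(H)=2, level(H)>=1
  process B: level=0
    B->C: in-degree(C)=0, level(C)=1, enqueue
    B->G: in-degree(G)=1, level(G)>=1
    B->H: in-degree(H)=1, level(H)>=1
  process D: level=1
    D->F: in-degree(F)=0, level(F)=2, enqueue
    D->H: in-degree(H)=0, level(H)=2, enqueue
  process C: level=1
  process F: level=2
    F->E: in-degree(E)=0, level(E)=3, enqueue
    F->G: in-degree(G)=0, level(G)=3, enqueue
  process H: level=2
  process E: level=3
  process G: level=3
All levels: A:0, B:0, C:1, D:1, E:3, F:2, G:3, H:2
level(C) = 1

Answer: 1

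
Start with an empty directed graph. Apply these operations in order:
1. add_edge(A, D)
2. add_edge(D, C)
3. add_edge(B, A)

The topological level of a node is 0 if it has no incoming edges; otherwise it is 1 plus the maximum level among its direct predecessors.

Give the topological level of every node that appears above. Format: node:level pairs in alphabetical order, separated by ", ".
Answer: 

Answer: A:1, B:0, C:3, D:2

Derivation:
Op 1: add_edge(A, D). Edges now: 1
Op 2: add_edge(D, C). Edges now: 2
Op 3: add_edge(B, A). Edges now: 3
Compute levels (Kahn BFS):
  sources (in-degree 0): B
  process B: level=0
    B->A: in-degree(A)=0, level(A)=1, enqueue
  process A: level=1
    A->D: in-degree(D)=0, level(D)=2, enqueue
  process D: level=2
    D->C: in-degree(C)=0, level(C)=3, enqueue
  process C: level=3
All levels: A:1, B:0, C:3, D:2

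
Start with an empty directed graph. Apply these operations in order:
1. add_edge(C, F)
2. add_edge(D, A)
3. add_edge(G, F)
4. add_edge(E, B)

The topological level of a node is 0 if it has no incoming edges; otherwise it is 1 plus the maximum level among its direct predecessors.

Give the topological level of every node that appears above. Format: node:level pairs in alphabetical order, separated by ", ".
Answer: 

Answer: A:1, B:1, C:0, D:0, E:0, F:1, G:0

Derivation:
Op 1: add_edge(C, F). Edges now: 1
Op 2: add_edge(D, A). Edges now: 2
Op 3: add_edge(G, F). Edges now: 3
Op 4: add_edge(E, B). Edges now: 4
Compute levels (Kahn BFS):
  sources (in-degree 0): C, D, E, G
  process C: level=0
    C->F: in-degree(F)=1, level(F)>=1
  process D: level=0
    D->A: in-degree(A)=0, level(A)=1, enqueue
  process E: level=0
    E->B: in-degree(B)=0, level(B)=1, enqueue
  process G: level=0
    G->F: in-degree(F)=0, level(F)=1, enqueue
  process A: level=1
  process B: level=1
  process F: level=1
All levels: A:1, B:1, C:0, D:0, E:0, F:1, G:0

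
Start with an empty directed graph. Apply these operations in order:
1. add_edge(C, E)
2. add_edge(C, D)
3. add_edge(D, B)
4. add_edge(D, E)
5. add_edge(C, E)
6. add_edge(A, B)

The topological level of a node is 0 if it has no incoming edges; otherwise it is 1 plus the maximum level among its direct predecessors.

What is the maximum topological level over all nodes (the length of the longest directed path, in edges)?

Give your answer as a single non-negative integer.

Op 1: add_edge(C, E). Edges now: 1
Op 2: add_edge(C, D). Edges now: 2
Op 3: add_edge(D, B). Edges now: 3
Op 4: add_edge(D, E). Edges now: 4
Op 5: add_edge(C, E) (duplicate, no change). Edges now: 4
Op 6: add_edge(A, B). Edges now: 5
Compute levels (Kahn BFS):
  sources (in-degree 0): A, C
  process A: level=0
    A->B: in-degree(B)=1, level(B)>=1
  process C: level=0
    C->D: in-degree(D)=0, level(D)=1, enqueue
    C->E: in-degree(E)=1, level(E)>=1
  process D: level=1
    D->B: in-degree(B)=0, level(B)=2, enqueue
    D->E: in-degree(E)=0, level(E)=2, enqueue
  process B: level=2
  process E: level=2
All levels: A:0, B:2, C:0, D:1, E:2
max level = 2

Answer: 2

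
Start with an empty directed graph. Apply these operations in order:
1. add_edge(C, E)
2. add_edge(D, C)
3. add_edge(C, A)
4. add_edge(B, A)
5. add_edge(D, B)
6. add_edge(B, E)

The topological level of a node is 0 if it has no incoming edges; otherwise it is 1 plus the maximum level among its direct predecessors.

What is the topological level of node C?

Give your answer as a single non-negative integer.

Answer: 1

Derivation:
Op 1: add_edge(C, E). Edges now: 1
Op 2: add_edge(D, C). Edges now: 2
Op 3: add_edge(C, A). Edges now: 3
Op 4: add_edge(B, A). Edges now: 4
Op 5: add_edge(D, B). Edges now: 5
Op 6: add_edge(B, E). Edges now: 6
Compute levels (Kahn BFS):
  sources (in-degree 0): D
  process D: level=0
    D->B: in-degree(B)=0, level(B)=1, enqueue
    D->C: in-degree(C)=0, level(C)=1, enqueue
  process B: level=1
    B->A: in-degree(A)=1, level(A)>=2
    B->E: in-degree(E)=1, level(E)>=2
  process C: level=1
    C->A: in-degree(A)=0, level(A)=2, enqueue
    C->E: in-degree(E)=0, level(E)=2, enqueue
  process A: level=2
  process E: level=2
All levels: A:2, B:1, C:1, D:0, E:2
level(C) = 1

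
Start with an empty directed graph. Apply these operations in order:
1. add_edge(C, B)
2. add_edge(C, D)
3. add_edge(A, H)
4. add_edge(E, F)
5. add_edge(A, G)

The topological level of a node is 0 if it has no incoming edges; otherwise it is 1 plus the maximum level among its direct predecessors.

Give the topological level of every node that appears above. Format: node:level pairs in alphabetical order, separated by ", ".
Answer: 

Answer: A:0, B:1, C:0, D:1, E:0, F:1, G:1, H:1

Derivation:
Op 1: add_edge(C, B). Edges now: 1
Op 2: add_edge(C, D). Edges now: 2
Op 3: add_edge(A, H). Edges now: 3
Op 4: add_edge(E, F). Edges now: 4
Op 5: add_edge(A, G). Edges now: 5
Compute levels (Kahn BFS):
  sources (in-degree 0): A, C, E
  process A: level=0
    A->G: in-degree(G)=0, level(G)=1, enqueue
    A->H: in-degree(H)=0, level(H)=1, enqueue
  process C: level=0
    C->B: in-degree(B)=0, level(B)=1, enqueue
    C->D: in-degree(D)=0, level(D)=1, enqueue
  process E: level=0
    E->F: in-degree(F)=0, level(F)=1, enqueue
  process G: level=1
  process H: level=1
  process B: level=1
  process D: level=1
  process F: level=1
All levels: A:0, B:1, C:0, D:1, E:0, F:1, G:1, H:1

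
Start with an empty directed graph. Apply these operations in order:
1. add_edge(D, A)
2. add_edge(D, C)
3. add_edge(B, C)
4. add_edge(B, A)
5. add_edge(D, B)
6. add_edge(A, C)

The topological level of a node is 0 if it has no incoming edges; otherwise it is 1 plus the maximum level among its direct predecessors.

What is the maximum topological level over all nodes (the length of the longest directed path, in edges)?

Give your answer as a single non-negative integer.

Op 1: add_edge(D, A). Edges now: 1
Op 2: add_edge(D, C). Edges now: 2
Op 3: add_edge(B, C). Edges now: 3
Op 4: add_edge(B, A). Edges now: 4
Op 5: add_edge(D, B). Edges now: 5
Op 6: add_edge(A, C). Edges now: 6
Compute levels (Kahn BFS):
  sources (in-degree 0): D
  process D: level=0
    D->A: in-degree(A)=1, level(A)>=1
    D->B: in-degree(B)=0, level(B)=1, enqueue
    D->C: in-degree(C)=2, level(C)>=1
  process B: level=1
    B->A: in-degree(A)=0, level(A)=2, enqueue
    B->C: in-degree(C)=1, level(C)>=2
  process A: level=2
    A->C: in-degree(C)=0, level(C)=3, enqueue
  process C: level=3
All levels: A:2, B:1, C:3, D:0
max level = 3

Answer: 3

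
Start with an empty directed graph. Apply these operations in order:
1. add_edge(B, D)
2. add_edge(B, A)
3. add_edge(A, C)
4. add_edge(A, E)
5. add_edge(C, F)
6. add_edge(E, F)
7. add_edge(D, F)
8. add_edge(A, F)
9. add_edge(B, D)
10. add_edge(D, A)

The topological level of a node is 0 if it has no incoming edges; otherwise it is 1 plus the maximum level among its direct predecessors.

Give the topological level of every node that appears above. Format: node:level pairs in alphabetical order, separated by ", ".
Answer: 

Op 1: add_edge(B, D). Edges now: 1
Op 2: add_edge(B, A). Edges now: 2
Op 3: add_edge(A, C). Edges now: 3
Op 4: add_edge(A, E). Edges now: 4
Op 5: add_edge(C, F). Edges now: 5
Op 6: add_edge(E, F). Edges now: 6
Op 7: add_edge(D, F). Edges now: 7
Op 8: add_edge(A, F). Edges now: 8
Op 9: add_edge(B, D) (duplicate, no change). Edges now: 8
Op 10: add_edge(D, A). Edges now: 9
Compute levels (Kahn BFS):
  sources (in-degree 0): B
  process B: level=0
    B->A: in-degree(A)=1, level(A)>=1
    B->D: in-degree(D)=0, level(D)=1, enqueue
  process D: level=1
    D->A: in-degree(A)=0, level(A)=2, enqueue
    D->F: in-degree(F)=3, level(F)>=2
  process A: level=2
    A->C: in-degree(C)=0, level(C)=3, enqueue
    A->E: in-degree(E)=0, level(E)=3, enqueue
    A->F: in-degree(F)=2, level(F)>=3
  process C: level=3
    C->F: in-degree(F)=1, level(F)>=4
  process E: level=3
    E->F: in-degree(F)=0, level(F)=4, enqueue
  process F: level=4
All levels: A:2, B:0, C:3, D:1, E:3, F:4

Answer: A:2, B:0, C:3, D:1, E:3, F:4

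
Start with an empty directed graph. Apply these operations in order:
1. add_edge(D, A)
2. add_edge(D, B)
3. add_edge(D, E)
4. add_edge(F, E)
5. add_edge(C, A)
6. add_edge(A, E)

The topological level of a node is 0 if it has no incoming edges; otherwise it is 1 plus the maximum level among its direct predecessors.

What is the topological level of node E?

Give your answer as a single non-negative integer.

Answer: 2

Derivation:
Op 1: add_edge(D, A). Edges now: 1
Op 2: add_edge(D, B). Edges now: 2
Op 3: add_edge(D, E). Edges now: 3
Op 4: add_edge(F, E). Edges now: 4
Op 5: add_edge(C, A). Edges now: 5
Op 6: add_edge(A, E). Edges now: 6
Compute levels (Kahn BFS):
  sources (in-degree 0): C, D, F
  process C: level=0
    C->A: in-degree(A)=1, level(A)>=1
  process D: level=0
    D->A: in-degree(A)=0, level(A)=1, enqueue
    D->B: in-degree(B)=0, level(B)=1, enqueue
    D->E: in-degree(E)=2, level(E)>=1
  process F: level=0
    F->E: in-degree(E)=1, level(E)>=1
  process A: level=1
    A->E: in-degree(E)=0, level(E)=2, enqueue
  process B: level=1
  process E: level=2
All levels: A:1, B:1, C:0, D:0, E:2, F:0
level(E) = 2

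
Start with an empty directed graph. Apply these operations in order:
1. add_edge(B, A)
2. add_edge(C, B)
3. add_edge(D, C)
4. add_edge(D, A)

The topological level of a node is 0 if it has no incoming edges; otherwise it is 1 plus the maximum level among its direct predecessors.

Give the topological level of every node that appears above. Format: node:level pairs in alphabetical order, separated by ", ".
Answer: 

Op 1: add_edge(B, A). Edges now: 1
Op 2: add_edge(C, B). Edges now: 2
Op 3: add_edge(D, C). Edges now: 3
Op 4: add_edge(D, A). Edges now: 4
Compute levels (Kahn BFS):
  sources (in-degree 0): D
  process D: level=0
    D->A: in-degree(A)=1, level(A)>=1
    D->C: in-degree(C)=0, level(C)=1, enqueue
  process C: level=1
    C->B: in-degree(B)=0, level(B)=2, enqueue
  process B: level=2
    B->A: in-degree(A)=0, level(A)=3, enqueue
  process A: level=3
All levels: A:3, B:2, C:1, D:0

Answer: A:3, B:2, C:1, D:0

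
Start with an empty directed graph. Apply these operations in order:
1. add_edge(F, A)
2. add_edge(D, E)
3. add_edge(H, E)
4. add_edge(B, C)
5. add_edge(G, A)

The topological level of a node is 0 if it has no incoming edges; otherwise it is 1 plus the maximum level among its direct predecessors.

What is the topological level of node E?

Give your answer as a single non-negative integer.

Op 1: add_edge(F, A). Edges now: 1
Op 2: add_edge(D, E). Edges now: 2
Op 3: add_edge(H, E). Edges now: 3
Op 4: add_edge(B, C). Edges now: 4
Op 5: add_edge(G, A). Edges now: 5
Compute levels (Kahn BFS):
  sources (in-degree 0): B, D, F, G, H
  process B: level=0
    B->C: in-degree(C)=0, level(C)=1, enqueue
  process D: level=0
    D->E: in-degree(E)=1, level(E)>=1
  process F: level=0
    F->A: in-degree(A)=1, level(A)>=1
  process G: level=0
    G->A: in-degree(A)=0, level(A)=1, enqueue
  process H: level=0
    H->E: in-degree(E)=0, level(E)=1, enqueue
  process C: level=1
  process A: level=1
  process E: level=1
All levels: A:1, B:0, C:1, D:0, E:1, F:0, G:0, H:0
level(E) = 1

Answer: 1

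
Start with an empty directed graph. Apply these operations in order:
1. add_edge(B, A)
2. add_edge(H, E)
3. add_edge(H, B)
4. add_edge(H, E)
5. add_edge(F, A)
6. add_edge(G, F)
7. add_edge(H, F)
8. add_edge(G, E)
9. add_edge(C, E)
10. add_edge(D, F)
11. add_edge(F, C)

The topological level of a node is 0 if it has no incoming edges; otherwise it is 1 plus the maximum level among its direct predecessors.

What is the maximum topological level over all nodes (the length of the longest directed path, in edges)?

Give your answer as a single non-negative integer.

Op 1: add_edge(B, A). Edges now: 1
Op 2: add_edge(H, E). Edges now: 2
Op 3: add_edge(H, B). Edges now: 3
Op 4: add_edge(H, E) (duplicate, no change). Edges now: 3
Op 5: add_edge(F, A). Edges now: 4
Op 6: add_edge(G, F). Edges now: 5
Op 7: add_edge(H, F). Edges now: 6
Op 8: add_edge(G, E). Edges now: 7
Op 9: add_edge(C, E). Edges now: 8
Op 10: add_edge(D, F). Edges now: 9
Op 11: add_edge(F, C). Edges now: 10
Compute levels (Kahn BFS):
  sources (in-degree 0): D, G, H
  process D: level=0
    D->F: in-degree(F)=2, level(F)>=1
  process G: level=0
    G->E: in-degree(E)=2, level(E)>=1
    G->F: in-degree(F)=1, level(F)>=1
  process H: level=0
    H->B: in-degree(B)=0, level(B)=1, enqueue
    H->E: in-degree(E)=1, level(E)>=1
    H->F: in-degree(F)=0, level(F)=1, enqueue
  process B: level=1
    B->A: in-degree(A)=1, level(A)>=2
  process F: level=1
    F->A: in-degree(A)=0, level(A)=2, enqueue
    F->C: in-degree(C)=0, level(C)=2, enqueue
  process A: level=2
  process C: level=2
    C->E: in-degree(E)=0, level(E)=3, enqueue
  process E: level=3
All levels: A:2, B:1, C:2, D:0, E:3, F:1, G:0, H:0
max level = 3

Answer: 3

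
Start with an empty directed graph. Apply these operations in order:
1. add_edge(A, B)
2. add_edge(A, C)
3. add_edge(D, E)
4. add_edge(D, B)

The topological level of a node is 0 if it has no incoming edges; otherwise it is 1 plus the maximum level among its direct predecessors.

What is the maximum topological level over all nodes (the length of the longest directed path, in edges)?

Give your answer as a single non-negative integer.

Op 1: add_edge(A, B). Edges now: 1
Op 2: add_edge(A, C). Edges now: 2
Op 3: add_edge(D, E). Edges now: 3
Op 4: add_edge(D, B). Edges now: 4
Compute levels (Kahn BFS):
  sources (in-degree 0): A, D
  process A: level=0
    A->B: in-degree(B)=1, level(B)>=1
    A->C: in-degree(C)=0, level(C)=1, enqueue
  process D: level=0
    D->B: in-degree(B)=0, level(B)=1, enqueue
    D->E: in-degree(E)=0, level(E)=1, enqueue
  process C: level=1
  process B: level=1
  process E: level=1
All levels: A:0, B:1, C:1, D:0, E:1
max level = 1

Answer: 1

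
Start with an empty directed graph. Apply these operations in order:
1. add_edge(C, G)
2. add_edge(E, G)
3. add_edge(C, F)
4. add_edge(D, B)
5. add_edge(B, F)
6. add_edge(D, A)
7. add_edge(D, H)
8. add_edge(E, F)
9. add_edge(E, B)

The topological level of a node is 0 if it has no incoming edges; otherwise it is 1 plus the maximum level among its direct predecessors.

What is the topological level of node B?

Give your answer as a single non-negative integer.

Answer: 1

Derivation:
Op 1: add_edge(C, G). Edges now: 1
Op 2: add_edge(E, G). Edges now: 2
Op 3: add_edge(C, F). Edges now: 3
Op 4: add_edge(D, B). Edges now: 4
Op 5: add_edge(B, F). Edges now: 5
Op 6: add_edge(D, A). Edges now: 6
Op 7: add_edge(D, H). Edges now: 7
Op 8: add_edge(E, F). Edges now: 8
Op 9: add_edge(E, B). Edges now: 9
Compute levels (Kahn BFS):
  sources (in-degree 0): C, D, E
  process C: level=0
    C->F: in-degree(F)=2, level(F)>=1
    C->G: in-degree(G)=1, level(G)>=1
  process D: level=0
    D->A: in-degree(A)=0, level(A)=1, enqueue
    D->B: in-degree(B)=1, level(B)>=1
    D->H: in-degree(H)=0, level(H)=1, enqueue
  process E: level=0
    E->B: in-degree(B)=0, level(B)=1, enqueue
    E->F: in-degree(F)=1, level(F)>=1
    E->G: in-degree(G)=0, level(G)=1, enqueue
  process A: level=1
  process H: level=1
  process B: level=1
    B->F: in-degree(F)=0, level(F)=2, enqueue
  process G: level=1
  process F: level=2
All levels: A:1, B:1, C:0, D:0, E:0, F:2, G:1, H:1
level(B) = 1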